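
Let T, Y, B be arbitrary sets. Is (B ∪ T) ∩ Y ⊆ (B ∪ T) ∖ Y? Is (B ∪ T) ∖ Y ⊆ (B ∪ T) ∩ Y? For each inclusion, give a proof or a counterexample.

Neither inclusion holds.

Forward inclusion. This inclusion fails. Take T = {1}, Y = {1}, B = ∅; then 1 ∈ (B ∪ T) ∩ Y but 1 ∉ (B ∪ T) ∖ Y.

Reverse inclusion. This inclusion fails. Take T = {1}, Y = ∅, B = ∅; then 1 ∈ (B ∪ T) ∖ Y but 1 ∉ (B ∪ T) ∩ Y.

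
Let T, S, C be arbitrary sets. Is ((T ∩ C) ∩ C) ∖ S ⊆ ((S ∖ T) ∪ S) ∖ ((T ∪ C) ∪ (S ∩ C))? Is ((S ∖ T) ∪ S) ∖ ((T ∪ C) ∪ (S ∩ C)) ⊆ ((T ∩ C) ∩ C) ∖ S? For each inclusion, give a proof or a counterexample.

(⊆) fails and (⊇) fails.

(⟹) This inclusion fails. Take T = {1}, S = ∅, C = {1}; then 1 ∈ ((T ∩ C) ∩ C) ∖ S but 1 ∉ ((S ∖ T) ∪ S) ∖ ((T ∪ C) ∪ (S ∩ C)).

(⟸) This inclusion fails. Take T = ∅, S = {1}, C = ∅; then 1 ∈ ((S ∖ T) ∪ S) ∖ ((T ∪ C) ∪ (S ∩ C)) but 1 ∉ ((T ∩ C) ∩ C) ∖ S.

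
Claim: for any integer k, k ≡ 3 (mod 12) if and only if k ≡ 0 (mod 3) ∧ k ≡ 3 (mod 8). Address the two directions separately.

Forward direction. This fails: k = 15 gives 15 ≡ 3 (mod 12) but 15 ≡ 7 (mod 8), so the conjunction on the right does not hold.

Converse. If k ≡ 0 (mod 3) and k ≡ 3 (mod 8), then by the Chinese remainder theorem k ≡ 3 (mod 24). Since 3 ≡ 3 (mod 12) and 12 ∣ 24, we get k ≡ 3 (mod 12).

(⇒) fails; (⇐) holds.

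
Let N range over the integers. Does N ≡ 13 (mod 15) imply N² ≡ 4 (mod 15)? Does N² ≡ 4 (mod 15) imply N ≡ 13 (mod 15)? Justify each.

Forward direction. Suppose N ≡ 13 (mod 15). Write N = 15j + 13. Then (15j + 13)² = 225j² + 390j + 169 = 15(15j² + 26j + 11) + 4, so N² ≡ 4 (mod 15).

Converse. This fails: take N = 2. Then 2² = 4 ≡ 4 (mod 15), yet 2 ≡ 2 (mod 15), not 13.

The forward direction holds; the converse fails.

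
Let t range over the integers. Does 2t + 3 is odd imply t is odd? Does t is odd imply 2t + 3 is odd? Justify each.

(⟸) Suppose t is odd. Since 2 is even, 2t is even for every t, so 2t + 3 has the same parity as 3, which is odd. Hence 2t + 3 is odd.

(⟹) This fails: take t = 2. Then 2t + 3 = 7, which is odd, yet t = 2 is even, not odd.

Only the converse holds.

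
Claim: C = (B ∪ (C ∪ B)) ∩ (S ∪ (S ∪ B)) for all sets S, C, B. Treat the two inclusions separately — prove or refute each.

Forward inclusion. This inclusion fails. Take S = ∅, C = {1}, B = ∅; then 1 ∈ C but 1 ∉ (B ∪ (C ∪ B)) ∩ (S ∪ (S ∪ B)).

Reverse inclusion. This inclusion fails. Take S = ∅, C = ∅, B = {1}; then 1 ∈ (B ∪ (C ∪ B)) ∩ (S ∪ (S ∪ B)) but 1 ∉ C.

Both inclusions fail.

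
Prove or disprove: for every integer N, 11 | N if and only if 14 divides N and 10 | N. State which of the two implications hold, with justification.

(⇒) fails and (⇐) fails.

[⇒] This fails: take N = 11. Certainly 11 ∣ 11, but 14 ∤ 11.

[⇐] This fails: take N = 70. Both 14 ∣ 70 and 10 ∣ 70, yet 70 is not a multiple of 11 (since 70 = 6·11 + 4), so 11 ∤ 70.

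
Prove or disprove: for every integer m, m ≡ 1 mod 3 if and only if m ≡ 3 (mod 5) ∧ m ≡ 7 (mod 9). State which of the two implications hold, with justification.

Only the reverse direction holds.

Forward direction. This fails: m = 1 gives 1 ≡ 1 (mod 3) but 1 ≡ 1 (mod 5), so the conjunction on the right does not hold.

Converse. If m ≡ 3 (mod 5) and m ≡ 7 (mod 9), then by the Chinese remainder theorem m ≡ 43 (mod 45). Since 43 ≡ 1 (mod 3) and 3 ∣ 45, we get m ≡ 1 (mod 3).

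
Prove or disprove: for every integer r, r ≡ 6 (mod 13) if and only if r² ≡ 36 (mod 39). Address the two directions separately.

Both directions fail.

(→) This fails: take r = 19. Then 19 ≡ 6 (mod 13), but 19² = 361 ≡ 10 (mod 39), not 36.

(←) This fails: take r = 33. Then 33² = 1089 ≡ 36 (mod 39), yet 33 ≡ 7 (mod 13), not 6.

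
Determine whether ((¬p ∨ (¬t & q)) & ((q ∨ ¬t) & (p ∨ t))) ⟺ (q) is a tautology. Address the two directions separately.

(→) Assume the antecedent. If p is true, the antecedent forces (p = T, t = F, q = T), and q holds there. If p is false, the antecedent forces (p = F, t = T, q = T), and q holds there. Either way q holds.

(←) This fails. Under p = F, t = F, q = T, the left side is false but the right side is true.

Only the forward direction holds.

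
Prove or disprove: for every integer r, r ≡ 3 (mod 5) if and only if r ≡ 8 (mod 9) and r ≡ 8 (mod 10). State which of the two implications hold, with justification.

Only the reverse direction holds.

Forward direction. This fails: r = 33 gives 33 ≡ 3 (mod 5) but 33 ≡ 6 (mod 9), so the conjunction on the right does not hold.

Converse. If r ≡ 8 (mod 9) and r ≡ 8 (mod 10), then by the Chinese remainder theorem r ≡ 8 (mod 90). Since 8 ≡ 3 (mod 5) and 5 ∣ 90, we get r ≡ 3 (mod 5).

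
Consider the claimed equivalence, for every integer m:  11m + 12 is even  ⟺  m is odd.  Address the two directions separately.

Both directions fail.

(→) This fails: m = 0 gives 11m + 12 = 12, which is even, but 0 is even, not odd.

(←) This also fails: m = 5 is odd, but 11m + 12 = 67 is odd, not even.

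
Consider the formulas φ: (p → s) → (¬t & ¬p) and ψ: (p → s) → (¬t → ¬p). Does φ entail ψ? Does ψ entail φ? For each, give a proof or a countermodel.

Not equivalent: only (⇒) holds.

(⇒) Assume the antecedent. If s is true, the antecedent forces (s = T, p = F, t = F), and (p → s) → (¬t → ¬p) holds there. If s is false, (p → s) → (¬t → ¬p) reduces to true regardless of the other variables. Either way (p → s) → (¬t → ¬p) holds.

(⇐) This fails. Under s = F, p = F, t = T, the left side is false but the right side is true.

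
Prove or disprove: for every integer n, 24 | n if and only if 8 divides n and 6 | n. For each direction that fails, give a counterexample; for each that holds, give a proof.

Both directions hold.

[⇒] If 24 ∣ n, write n = 24q. Since 24 = 3·8, n = 8·(3q), so 8 ∣ n; and since 24 = 4·6, n = 6·(4q), so 6 ∣ n.

[⇐] Suppose 8 ∣ n and 6 ∣ n. Any common multiple of 8 and 6 is a multiple of their lcm; here lcm(8, 6) = 8·6/gcd(8, 6) = 48/2 = 24, so 24 ∣ n.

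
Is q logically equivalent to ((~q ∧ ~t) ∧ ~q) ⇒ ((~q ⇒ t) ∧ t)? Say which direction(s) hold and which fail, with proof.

Forward direction. Assume the antecedent. If q is true, the consequent reduces to true regardless of the other variables. If q is false, the antecedent cannot hold. Either way the consequent holds.

Converse. This fails. Under q = F, t = T, the left side is false but the right side is true.

(⇒) holds; (⇐) fails.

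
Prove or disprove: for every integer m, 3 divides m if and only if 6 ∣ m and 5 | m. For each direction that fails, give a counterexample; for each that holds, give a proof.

Only the reverse direction holds.

(⟹) This fails: take m = 3. Certainly 3 ∣ 3, but 6 ∤ 3.

(⟸) Suppose 6 ∣ m and 5 ∣ m. Any common multiple of 6 and 5 is a multiple of their lcm; here gcd(6, 5) = 1, so lcm(6, 5) = 6·5 = 30, so 30 ∣ m. Since 3 ∣ 30, it follows that 3 ∣ m.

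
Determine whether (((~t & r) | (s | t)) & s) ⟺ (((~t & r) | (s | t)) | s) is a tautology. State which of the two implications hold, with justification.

The forward direction holds; the converse fails.

(⟹) Assume the antecedent. If r is true, ((~t & r) | (s | t)) | s reduces to true regardless of the other variables. If r is false, the antecedent forces (r = F, t = F, s = T) or (r = F, t = T, s = T), and ((~t & r) | (s | t)) | s holds there. Either way ((~t & r) | (s | t)) | s holds.

(⟸) This fails. Under r = T, t = F, s = F, the left side is false but the right side is true.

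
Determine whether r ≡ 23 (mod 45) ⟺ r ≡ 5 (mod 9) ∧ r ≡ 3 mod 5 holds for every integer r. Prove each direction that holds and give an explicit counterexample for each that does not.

(←) If r ≡ 5 (mod 9) and r ≡ 3 (mod 5), then by the Chinese remainder theorem r ≡ 23 (mod 45). This is exactly r ≡ 23 (mod 45).

(→) Suppose r ≡ 23 (mod 45); write r = 45j + 23. Since 9 ∣ 45, reducing mod 9 gives r ≡ 23 ≡ 5 (mod 9); since 5 ∣ 45, reducing mod 5 gives r ≡ 23 ≡ 3 (mod 5).

Both directions hold; the statement is true.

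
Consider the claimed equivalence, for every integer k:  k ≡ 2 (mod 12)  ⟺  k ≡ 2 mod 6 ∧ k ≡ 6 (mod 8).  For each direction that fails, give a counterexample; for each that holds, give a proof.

Not equivalent: only (⇐) holds.

(⇒) This fails: k = 2 gives 2 ≡ 2 (mod 12) but 2 ≡ 2 (mod 8), so the conjunction on the right does not hold.

(⇐) Conversely, if k ≡ 2 (mod 6) and k ≡ 6 (mod 8), then by the Chinese remainder theorem k ≡ 14 (mod 24). Since 14 ≡ 2 (mod 12) and 12 ∣ 24, we get k ≡ 2 (mod 12).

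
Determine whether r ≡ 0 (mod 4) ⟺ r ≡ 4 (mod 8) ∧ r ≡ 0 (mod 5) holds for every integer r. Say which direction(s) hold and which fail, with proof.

The forward direction fails; the converse holds.

(⇒) This fails: r = 0 gives 0 ≡ 0 (mod 4) but 0 ≡ 0 (mod 8), so the conjunction on the right does not hold.

(⇐) Conversely, if r ≡ 4 (mod 8) and r ≡ 0 (mod 5), then by the Chinese remainder theorem r ≡ 20 (mod 40). Since 20 ≡ 0 (mod 4) and 4 ∣ 40, we get r ≡ 0 (mod 4).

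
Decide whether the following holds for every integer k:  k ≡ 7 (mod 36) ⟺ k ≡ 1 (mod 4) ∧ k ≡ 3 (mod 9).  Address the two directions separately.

(⟹) This fails: k = 7 gives 7 ≡ 7 (mod 36) but 7 ≡ 3 (mod 4), so the conjunction on the right does not hold.

(⟸) This fails: k = 21 satisfies both congruences on the right (21 ≡ 1 mod 4 and 21 ≡ 3 mod 9) yet 21 ≡ 21 (mod 36), not 7.

(⇒) fails and (⇐) fails.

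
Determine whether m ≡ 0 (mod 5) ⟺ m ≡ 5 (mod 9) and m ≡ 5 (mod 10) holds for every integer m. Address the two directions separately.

(⇒) fails; (⇐) holds.

(⟸) If m ≡ 5 (mod 9) and m ≡ 5 (mod 10), then by the Chinese remainder theorem m ≡ 5 (mod 90). Since 5 ≡ 0 (mod 5) and 5 ∣ 90, we get m ≡ 0 (mod 5).

(⟹) This fails: m = 0 gives 0 ≡ 0 (mod 5) but 0 ≡ 0 (mod 9), so the conjunction on the right does not hold.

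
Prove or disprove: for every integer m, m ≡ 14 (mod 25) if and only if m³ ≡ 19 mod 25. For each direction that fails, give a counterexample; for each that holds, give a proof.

Converse. Suppose m³ ≡ 19 (mod 25). The only residue r in {0, …, 24} with r³ ≡ 19 (mod 25) is r = 14, so m ≡ 14 (mod 25).

Forward direction. Suppose m ≡ 14 (mod 25). Write m = 25j + 14. Then (25j + 14)³ = 15625j³ + 26250j² + 14700j + 2744 = 25(625j³ + 1050j² + 588j + 109) + 19, so m³ ≡ 19 (mod 25).

Both implications hold.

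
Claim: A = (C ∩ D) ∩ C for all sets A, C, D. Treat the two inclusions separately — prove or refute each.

(⟹) This inclusion fails. Take A = {1}, C = ∅, D = ∅; then 1 ∈ A but 1 ∉ (C ∩ D) ∩ C.

(⟸) This inclusion fails. Take A = ∅, C = {1}, D = {1}; then 1 ∈ (C ∩ D) ∩ C but 1 ∉ A.

(⊆) fails and (⊇) fails.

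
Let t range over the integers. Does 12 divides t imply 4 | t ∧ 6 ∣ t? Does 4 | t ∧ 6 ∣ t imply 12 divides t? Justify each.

(←) Suppose 4 ∣ t and 6 ∣ t. Any common multiple of 4 and 6 is a multiple of their lcm; here lcm(4, 6) = 4·6/gcd(4, 6) = 24/2 = 12, so 12 ∣ t.

(→) If 12 ∣ t, write t = 12q. Since 12 = 3·4, t = 4·(3q), so 4 ∣ t; and since 12 = 2·6, t = 6·(2q), so 6 ∣ t.

Both directions hold; the statement is true.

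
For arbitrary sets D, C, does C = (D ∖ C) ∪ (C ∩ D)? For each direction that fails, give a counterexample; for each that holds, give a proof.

Both inclusions fail.

(⊆) This inclusion fails. Take D = ∅, C = {1}; then 1 ∈ C but 1 ∉ (D ∖ C) ∪ (C ∩ D).

(⊇) This inclusion fails. Take D = {1}, C = ∅; then 1 ∈ (D ∖ C) ∪ (C ∩ D) but 1 ∉ C.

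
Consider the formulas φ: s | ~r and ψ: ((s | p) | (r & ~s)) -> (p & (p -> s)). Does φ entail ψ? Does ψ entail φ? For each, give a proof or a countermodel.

(⟹) This fails. Under r = F, s = T, p = F, the left side is true but the right side is false.

(⟸) Assume the antecedent. If r is true, the antecedent forces (r = T, s = T, p = T), and s | ~r holds there. If r is false, s | ~r reduces to true regardless of the other variables. Either way s | ~r holds.

(⇒) fails; (⇐) holds.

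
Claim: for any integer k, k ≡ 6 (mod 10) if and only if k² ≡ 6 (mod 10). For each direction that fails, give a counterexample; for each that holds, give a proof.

Forward direction. Suppose k ≡ 6 (mod 10). Write k = 10j + 6. Then (10j + 6)² = 100j² + 120j + 36 = 10(10j² + 12j + 3) + 6, so k² ≡ 6 (mod 10).

Converse. This fails: take k = 4. Then 4² = 16 ≡ 6 (mod 10), yet 4 ≡ 4 (mod 10), not 6.

The forward direction holds; the converse fails.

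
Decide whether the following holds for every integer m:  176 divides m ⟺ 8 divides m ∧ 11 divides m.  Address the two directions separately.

The forward direction holds; the converse fails.

(⇒) If 176 ∣ m, write m = 176q. Since 176 = 22·8, m = 8·(22q), so 8 ∣ m; and since 176 = 16·11, m = 11·(16q), so 11 ∣ m.

(⇐) This fails: take m = 88. Both 8 ∣ 88 and 11 ∣ 88, yet 88 is not a multiple of 176 (since 88 = 0·176 + 88), so 176 ∤ 88.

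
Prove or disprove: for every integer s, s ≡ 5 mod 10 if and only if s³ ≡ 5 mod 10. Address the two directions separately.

Both implications hold.

Forward direction. Suppose s ≡ 5 mod 10. Write s = 10j + 5. Then (10j + 5)³ = 1000j³ + 1500j² + 750j + 125 = 10(100j³ + 150j² + 75j + 12) + 5, so s³ ≡ 5 (mod 10).

Converse. Suppose s³ ≡ 5 (mod 10). The only residue r in {0, …, 9} with r³ ≡ 5 (mod 10) is r = 5, so s ≡ 5 (mod 10).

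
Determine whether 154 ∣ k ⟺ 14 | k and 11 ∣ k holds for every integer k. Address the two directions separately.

Forward direction. If 154 ∣ k, write k = 154q. Since 154 = 11·14, k = 14·(11q), so 14 ∣ k; and since 154 = 14·11, k = 11·(14q), so 11 ∣ k.

Converse. Suppose 14 ∣ k and 11 ∣ k. Any common multiple of 14 and 11 is a multiple of their lcm; here gcd(14, 11) = 1, so lcm(14, 11) = 14·11 = 154, so 154 ∣ k.

The biconditional holds.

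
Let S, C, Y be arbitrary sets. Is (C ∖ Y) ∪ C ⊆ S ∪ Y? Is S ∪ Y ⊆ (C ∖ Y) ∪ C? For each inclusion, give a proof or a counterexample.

(⊆) fails and (⊇) fails.

(⟹) This inclusion fails. Take S = ∅, C = {1}, Y = ∅; then 1 ∈ (C ∖ Y) ∪ C but 1 ∉ S ∪ Y.

(⟸) This inclusion fails. Take S = {1}, C = ∅, Y = ∅; then 1 ∈ S ∪ Y but 1 ∉ (C ∖ Y) ∪ C.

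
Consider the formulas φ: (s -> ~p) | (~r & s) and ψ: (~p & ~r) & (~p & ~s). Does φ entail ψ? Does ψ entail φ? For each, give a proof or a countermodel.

(→) This fails. Under p = T, r = F, s = F, the left side is true but the right side is false.

(←) Assume the antecedent. If p is true, the antecedent cannot hold. If p is false, (s -> ~p) | (~r & s) reduces to true regardless of the other variables. Either way (s -> ~p) | (~r & s) holds.

Only the reverse direction holds.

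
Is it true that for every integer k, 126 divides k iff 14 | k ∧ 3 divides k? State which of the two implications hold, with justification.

(⇒) holds; (⇐) fails.

(⟹) If 126 ∣ k, write k = 126q. Since 126 = 9·14, k = 14·(9q), so 14 ∣ k; and since 126 = 42·3, k = 3·(42q), so 3 ∣ k.

(⟸) This fails: take k = 42. Both 14 ∣ 42 and 3 ∣ 42, yet 42 is not a multiple of 126 (since 42 = 0·126 + 42), so 126 ∤ 42.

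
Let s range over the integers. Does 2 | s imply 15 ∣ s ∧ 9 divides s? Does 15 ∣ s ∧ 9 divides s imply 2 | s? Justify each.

(⇒) fails and (⇐) fails.

[⇒] This fails: take s = 2. Certainly 2 ∣ 2, but 15 ∤ 2.

[⇐] This fails: take s = 45. Both 15 ∣ 45 and 9 ∣ 45, yet 45 is not a multiple of 2 (since 45 = 22·2 + 1), so 2 ∤ 45.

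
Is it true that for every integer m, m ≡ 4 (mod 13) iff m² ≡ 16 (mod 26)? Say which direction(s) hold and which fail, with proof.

(⇒) fails and (⇐) fails.

(⇒) This fails: take m = 17. Then 17 ≡ 4 (mod 13), but 17² = 289 ≡ 3 (mod 26), not 16.

(⇐) This fails: take m = 22. Then 22² = 484 ≡ 16 (mod 26), yet 22 ≡ 9 (mod 13), not 4.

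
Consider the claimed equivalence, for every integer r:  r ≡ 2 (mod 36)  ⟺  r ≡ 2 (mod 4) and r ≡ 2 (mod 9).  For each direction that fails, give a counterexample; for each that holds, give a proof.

(←) If r ≡ 2 (mod 4) and r ≡ 2 (mod 9), then by the Chinese remainder theorem r ≡ 2 (mod 36). This is exactly r ≡ 2 (mod 36).

(→) Suppose r ≡ 2 (mod 36); write r = 36j + 2. Since 4 ∣ 36, reducing mod 4 gives r ≡ 2 (mod 4); since 9 ∣ 36, reducing mod 9 gives r ≡ 2 (mod 9).

Both directions hold; the statement is true.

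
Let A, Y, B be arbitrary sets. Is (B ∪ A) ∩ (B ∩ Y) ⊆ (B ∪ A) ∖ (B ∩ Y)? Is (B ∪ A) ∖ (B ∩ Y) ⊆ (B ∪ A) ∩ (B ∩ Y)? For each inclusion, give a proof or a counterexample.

Both inclusions fail.

(⟹) This inclusion fails. Take A = ∅, Y = {1}, B = {1}; then 1 ∈ (B ∪ A) ∩ (B ∩ Y) but 1 ∉ (B ∪ A) ∖ (B ∩ Y).

(⟸) This inclusion fails. Take A = {1}, Y = ∅, B = ∅; then 1 ∈ (B ∪ A) ∖ (B ∩ Y) but 1 ∉ (B ∪ A) ∩ (B ∩ Y).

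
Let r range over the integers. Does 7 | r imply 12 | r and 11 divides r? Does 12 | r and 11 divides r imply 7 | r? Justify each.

(→) This fails: take r = 7. Certainly 7 ∣ 7, but 12 ∤ 7.

(←) This fails: take r = 132. Both 12 ∣ 132 and 11 ∣ 132, yet 132 is not a multiple of 7 (since 132 = 18·7 + 6), so 7 ∤ 132.

(⇒) fails and (⇐) fails.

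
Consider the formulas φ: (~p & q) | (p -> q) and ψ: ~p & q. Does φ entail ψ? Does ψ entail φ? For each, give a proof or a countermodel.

(⇒) This fails. Under q = F, p = F, the left side is true but the right side is false.

(⇐) Assume the antecedent. If q is true, (~p & q) | (p -> q) reduces to true regardless of the other variables. If q is false, the antecedent cannot hold. Either way (~p & q) | (p -> q) holds.

Only the reverse direction holds.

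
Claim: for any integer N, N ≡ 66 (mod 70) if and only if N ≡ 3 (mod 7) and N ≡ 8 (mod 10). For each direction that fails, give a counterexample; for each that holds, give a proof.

Both directions fail.

[⇒] This fails: N = 66 gives 66 ≡ 66 (mod 70) but 66 ≡ 6 (mod 10), so the conjunction on the right does not hold.

[⇐] This fails: N = 38 satisfies both congruences on the right (38 ≡ 3 mod 7 and 38 ≡ 8 mod 10) yet 38 ≡ 38 (mod 70), not 66.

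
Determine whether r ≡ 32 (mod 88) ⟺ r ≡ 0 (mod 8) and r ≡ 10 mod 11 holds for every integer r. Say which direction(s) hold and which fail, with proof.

(⇒) Suppose r ≡ 32 (mod 88); write r = 88j + 32. Since 8 ∣ 88, reducing mod 8 gives r ≡ 32 ≡ 0 (mod 8); since 11 ∣ 88, reducing mod 11 gives r ≡ 32 ≡ 10 (mod 11).

(⇐) Conversely, if r ≡ 0 (mod 8) and r ≡ 10 (mod 11), then by the Chinese remainder theorem r ≡ 32 (mod 88). This is exactly r ≡ 32 (mod 88).

The biconditional holds.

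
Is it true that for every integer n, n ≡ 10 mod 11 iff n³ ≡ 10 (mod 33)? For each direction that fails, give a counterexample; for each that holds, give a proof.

(⟸) The residues r modulo 33 with r³ ≡ 10 (mod 33) are exactly {10}, and each is ≡ 10 (mod 11).

(⟹) This fails: take n = 21. Then 21 ≡ 10 (mod 11), but 21³ = 9261 ≡ 21 (mod 33), not 10.

Not equivalent: only (⇐) holds.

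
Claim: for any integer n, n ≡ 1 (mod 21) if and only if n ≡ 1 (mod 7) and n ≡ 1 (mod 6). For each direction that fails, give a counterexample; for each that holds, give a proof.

The forward direction fails; the converse holds.

Converse. If n ≡ 1 (mod 7) and n ≡ 1 (mod 6), then by the Chinese remainder theorem n ≡ 1 (mod 42). Since 1 ≡ 1 (mod 21) and 21 ∣ 42, we get n ≡ 1 (mod 21).

Forward direction. This fails: n = 22 gives 22 ≡ 1 (mod 21) but 22 ≡ 4 (mod 6), so the conjunction on the right does not hold.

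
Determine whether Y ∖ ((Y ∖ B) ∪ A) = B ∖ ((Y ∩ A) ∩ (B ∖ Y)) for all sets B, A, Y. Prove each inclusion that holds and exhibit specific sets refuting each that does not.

Only the forward inclusion holds.

Forward inclusion. Let x ∈ Y ∖ ((Y ∖ B) ∪ A). Then x ∈ B ∩ Y and x ∉ A, from which x ∈ B ∖ ((Y ∩ A) ∩ (B ∖ Y)).

Reverse inclusion. This inclusion fails. Take B = {1}, A = ∅, Y = ∅; then 1 ∈ B ∖ ((Y ∩ A) ∩ (B ∖ Y)) but 1 ∉ Y ∖ ((Y ∖ B) ∪ A).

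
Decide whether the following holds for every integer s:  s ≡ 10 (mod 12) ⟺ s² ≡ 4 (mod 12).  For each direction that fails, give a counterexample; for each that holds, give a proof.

Forward direction. Suppose s ≡ 10 (mod 12). Write s = 12j + 10. Then (12j + 10)² = 144j² + 240j + 100 = 12(12j² + 20j + 8) + 4, so s² ≡ 4 (mod 12).

Converse. This fails: take s = 2. Then 2² = 4 ≡ 4 (mod 12), yet 2 ≡ 2 (mod 12), not 10.

Only the forward implication holds.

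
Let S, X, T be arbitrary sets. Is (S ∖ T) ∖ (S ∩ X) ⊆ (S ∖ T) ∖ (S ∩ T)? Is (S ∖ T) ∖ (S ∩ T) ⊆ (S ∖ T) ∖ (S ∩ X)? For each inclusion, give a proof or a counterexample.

Forward inclusion. Let x ∈ (S ∖ T) ∖ (S ∩ X). Then x ∈ S and x ∉ X, T, from which x ∈ (S ∖ T) ∖ (S ∩ T).

Reverse inclusion. This inclusion fails. Take S = {1}, X = {1}, T = ∅; then 1 ∈ (S ∖ T) ∖ (S ∩ T) but 1 ∉ (S ∖ T) ∖ (S ∩ X).

Only the forward inclusion holds.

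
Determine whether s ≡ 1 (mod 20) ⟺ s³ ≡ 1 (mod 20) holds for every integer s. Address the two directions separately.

(⇒) Suppose s ≡ 1 (mod 20). Write s = 20j + 1. Then (20j + 1)³ = 8000j³ + 1200j² + 60j + 1 = 20(400j³ + 60j² + 3j) + 1, so s³ ≡ 1 (mod 20).

(⇐) Conversely, suppose s³ ≡ 1 (mod 20). The only residue r in {0, …, 19} with r³ ≡ 1 (mod 20) is r = 1, so s ≡ 1 (mod 20).

Both implications hold.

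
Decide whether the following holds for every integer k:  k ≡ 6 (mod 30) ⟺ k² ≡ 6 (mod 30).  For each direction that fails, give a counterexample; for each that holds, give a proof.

[⇒] Suppose k ≡ 6 (mod 30). Write k = 30j + 6. Then (30j + 6)² = 900j² + 360j + 36 = 30(30j² + 12j + 1) + 6, so k² ≡ 6 (mod 30).

[⇐] This fails: take k = 24. Then 24² = 576 ≡ 6 (mod 30), yet 24 ≡ 24 (mod 30), not 6.

Only the forward implication holds.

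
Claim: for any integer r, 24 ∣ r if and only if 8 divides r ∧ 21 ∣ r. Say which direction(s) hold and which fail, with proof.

(⇒) This fails: take r = 24. Certainly 24 ∣ 24, but 21 ∤ 24.

(⇐) Suppose 8 ∣ r and 21 ∣ r. Any common multiple of 8 and 21 is a multiple of their lcm; here gcd(8, 21) = 1, so lcm(8, 21) = 8·21 = 168, so 168 ∣ r. Since 24 ∣ 168, it follows that 24 ∣ r.

(⇒) fails; (⇐) holds.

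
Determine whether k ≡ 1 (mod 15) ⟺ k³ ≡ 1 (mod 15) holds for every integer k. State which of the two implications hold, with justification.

Both directions hold.

Forward direction. Suppose k ≡ 1 (mod 15). Write k = 15j + 1. Then (15j + 1)³ = 3375j³ + 675j² + 45j + 1 = 15(225j³ + 45j² + 3j) + 1, so k³ ≡ 1 (mod 15).

Converse. Suppose k³ ≡ 1 (mod 15). The only residue r in {0, …, 14} with r³ ≡ 1 (mod 15) is r = 1, so k ≡ 1 (mod 15).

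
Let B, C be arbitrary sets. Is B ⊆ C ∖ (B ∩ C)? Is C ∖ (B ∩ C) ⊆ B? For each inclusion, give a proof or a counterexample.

Forward inclusion. This inclusion fails. Take B = {1}, C = ∅; then 1 ∈ B but 1 ∉ C ∖ (B ∩ C).

Reverse inclusion. This inclusion fails. Take B = ∅, C = {1}; then 1 ∈ C ∖ (B ∩ C) but 1 ∉ B.

Neither inclusion holds.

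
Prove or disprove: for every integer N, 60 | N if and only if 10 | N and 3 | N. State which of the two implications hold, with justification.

Only the forward implication holds.

(→) If 60 ∣ N, write N = 60q. Since 60 = 6·10, N = 10·(6q), so 10 ∣ N; and since 60 = 20·3, N = 3·(20q), so 3 ∣ N.

(←) This fails: take N = 30. Both 10 ∣ 30 and 3 ∣ 30, yet 30 is not a multiple of 60 (since 30 = 0·60 + 30), so 60 ∤ 30.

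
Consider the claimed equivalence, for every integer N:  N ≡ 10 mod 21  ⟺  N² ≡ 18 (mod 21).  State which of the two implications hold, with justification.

Both directions fail.

(⇒) This fails: take N = 10. Then 10 ≡ 10 (mod 21), but 10² = 100 ≡ 16 (mod 21), not 18.

(⇐) This fails: take N = 9. Then 9² = 81 ≡ 18 (mod 21), yet 9 ≡ 9 (mod 21), not 10.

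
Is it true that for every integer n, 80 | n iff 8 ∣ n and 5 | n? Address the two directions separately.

Only the forward direction holds.

Forward direction. If 80 ∣ n, write n = 80q. Since 80 = 10·8, n = 8·(10q), so 8 ∣ n; and since 80 = 16·5, n = 5·(16q), so 5 ∣ n.

Converse. This fails: take n = 40. Both 8 ∣ 40 and 5 ∣ 40, yet 40 is not a multiple of 80 (since 40 = 0·80 + 40), so 80 ∤ 40.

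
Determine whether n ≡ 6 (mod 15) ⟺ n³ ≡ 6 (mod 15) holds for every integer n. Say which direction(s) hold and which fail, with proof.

Equivalent; both directions hold.

[⇒] Suppose n ≡ 6 (mod 15). Write n = 15j + 6. Then (15j + 6)³ = 3375j³ + 4050j² + 1620j + 216 = 15(225j³ + 270j² + 108j + 14) + 6, so n³ ≡ 6 (mod 15).

[⇐] Conversely, suppose n³ ≡ 6 (mod 15). The only residue r in {0, …, 14} with r³ ≡ 6 (mod 15) is r = 6, so n ≡ 6 (mod 15).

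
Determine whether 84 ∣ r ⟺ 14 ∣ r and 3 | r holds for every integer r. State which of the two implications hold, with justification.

Only the forward implication holds.

[⇒] If 84 ∣ r, write r = 84q. Since 84 = 6·14, r = 14·(6q), so 14 ∣ r; and since 84 = 28·3, r = 3·(28q), so 3 ∣ r.

[⇐] This fails: take r = 42. Both 14 ∣ 42 and 3 ∣ 42, yet 42 is not a multiple of 84 (since 42 = 0·84 + 42), so 84 ∤ 42.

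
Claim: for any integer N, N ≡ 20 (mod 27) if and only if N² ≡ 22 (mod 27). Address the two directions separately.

[⇐] This fails: take N = 7. Then 7² = 49 ≡ 22 (mod 27), yet 7 ≡ 7 (mod 27), not 20.

[⇒] Suppose N ≡ 20 (mod 27). Write N = 27j + 20. Then (27j + 20)² = 729j² + 1080j + 400 = 27(27j² + 40j + 14) + 22, so N² ≡ 22 (mod 27).

Only the forward direction holds.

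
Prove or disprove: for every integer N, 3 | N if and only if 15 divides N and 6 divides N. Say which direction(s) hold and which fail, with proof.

Not equivalent: only (⇐) holds.

Converse. Suppose 15 ∣ N and 6 ∣ N. Any common multiple of 15 and 6 is a multiple of their lcm; here lcm(15, 6) = 15·6/gcd(15, 6) = 90/3 = 30, so 30 ∣ N. Since 3 ∣ 30, it follows that 3 ∣ N.

Forward direction. This fails: take N = 3. Certainly 3 ∣ 3, but 15 ∤ 3.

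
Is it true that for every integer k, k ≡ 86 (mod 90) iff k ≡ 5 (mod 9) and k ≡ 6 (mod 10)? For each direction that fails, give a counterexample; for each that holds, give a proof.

(⇒) Suppose k ≡ 86 (mod 90); write k = 90j + 86. Since 9 ∣ 90, reducing mod 9 gives k ≡ 86 ≡ 5 (mod 9); since 10 ∣ 90, reducing mod 10 gives k ≡ 86 ≡ 6 (mod 10).

(⇐) Conversely, if k ≡ 5 (mod 9) and k ≡ 6 (mod 10), then by the Chinese remainder theorem k ≡ 86 (mod 90). This is exactly k ≡ 86 (mod 90).

Both directions hold.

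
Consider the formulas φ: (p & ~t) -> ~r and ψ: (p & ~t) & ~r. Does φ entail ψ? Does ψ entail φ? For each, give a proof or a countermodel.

Not equivalent: only (⇐) holds.

(←) Assume the antecedent. If p is true, the antecedent forces (p = T, r = F, t = F), and (p & ~t) -> ~r holds there. If p is false, the antecedent cannot hold. Either way (p & ~t) -> ~r holds.

(→) This fails. Under p = F, r = F, t = F, the left side is true but the right side is false.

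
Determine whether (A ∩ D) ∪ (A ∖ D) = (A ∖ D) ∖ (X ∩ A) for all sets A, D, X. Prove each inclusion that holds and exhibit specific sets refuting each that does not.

Forward inclusion. This inclusion fails. Take A = {1}, D = {1}, X = ∅; then 1 ∈ (A ∩ D) ∪ (A ∖ D) but 1 ∉ (A ∖ D) ∖ (X ∩ A).

Reverse inclusion. Let x ∈ (A ∖ D) ∖ (X ∩ A). Then x ∈ A and x ∉ D, X, from which x ∈ (A ∩ D) ∪ (A ∖ D).

The sets are not equal: only the reverse inclusion holds.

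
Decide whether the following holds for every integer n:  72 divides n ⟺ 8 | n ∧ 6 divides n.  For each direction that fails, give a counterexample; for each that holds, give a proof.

(⇒) holds; (⇐) fails.

[⇐] This fails: take n = 24. Both 8 ∣ 24 and 6 ∣ 24, yet 24 is not a multiple of 72 (since 24 = 0·72 + 24), so 72 ∤ 24.

[⇒] If 72 ∣ n, write n = 72q. Since 72 = 9·8, n = 8·(9q), so 8 ∣ n; and since 72 = 12·6, n = 6·(12q), so 6 ∣ n.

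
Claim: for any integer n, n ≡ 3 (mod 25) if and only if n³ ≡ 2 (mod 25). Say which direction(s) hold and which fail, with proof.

[⇒] Suppose n ≡ 3 (mod 25). Write n = 25j + 3. Then (25j + 3)³ = 15625j³ + 5625j² + 675j + 27 = 25(625j³ + 225j² + 27j + 1) + 2, so n³ ≡ 2 (mod 25).

[⇐] Conversely, suppose n³ ≡ 2 (mod 25). The only residue r in {0, …, 24} with r³ ≡ 2 (mod 25) is r = 3, so n ≡ 3 (mod 25).

The biconditional holds.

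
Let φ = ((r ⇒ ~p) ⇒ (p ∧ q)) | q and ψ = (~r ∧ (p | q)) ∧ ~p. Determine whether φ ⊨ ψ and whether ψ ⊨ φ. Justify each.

(⟹) This fails. Under p = T, r = T, q = F, the left side is true but the right side is false.

(⟸) Assume the antecedent. If p is true, the antecedent cannot hold. If p is false, the antecedent forces (p = F, r = F, q = T), and ((r ⇒ ~p) ⇒ (p ∧ q)) | q holds there. Either way ((r ⇒ ~p) ⇒ (p ∧ q)) | q holds.

Only the converse holds.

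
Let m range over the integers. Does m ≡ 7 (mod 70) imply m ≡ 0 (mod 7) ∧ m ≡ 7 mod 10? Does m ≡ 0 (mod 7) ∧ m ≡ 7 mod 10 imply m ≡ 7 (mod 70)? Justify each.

Equivalent; both directions hold.

(⇒) Suppose m ≡ 7 (mod 70); write m = 70j + 7. Since 7 ∣ 70, reducing mod 7 gives m ≡ 7 ≡ 0 (mod 7); since 10 ∣ 70, reducing mod 10 gives m ≡ 7 (mod 10).

(⇐) Conversely, if m ≡ 0 (mod 7) and m ≡ 7 (mod 10), then by the Chinese remainder theorem m ≡ 7 (mod 70). This is exactly m ≡ 7 (mod 70).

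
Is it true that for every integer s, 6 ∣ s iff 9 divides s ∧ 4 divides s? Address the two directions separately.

(→) This fails: take s = 6. Certainly 6 ∣ 6, but 9 ∤ 6.

(←) Suppose 9 ∣ s and 4 ∣ s. Any common multiple of 9 and 4 is a multiple of their lcm; here gcd(9, 4) = 1, so lcm(9, 4) = 9·4 = 36, so 36 ∣ s. Since 6 ∣ 36, it follows that 6 ∣ s.

The forward direction fails; the converse holds.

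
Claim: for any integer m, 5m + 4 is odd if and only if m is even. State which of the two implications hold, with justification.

(⇒) fails and (⇐) fails.

(⇒) This fails: m = 7 gives 5m + 4 = 39, which is odd, but 7 is odd, not even.

(⇐) This also fails: m = 6 is even, but 5m + 4 = 34 is even, not odd.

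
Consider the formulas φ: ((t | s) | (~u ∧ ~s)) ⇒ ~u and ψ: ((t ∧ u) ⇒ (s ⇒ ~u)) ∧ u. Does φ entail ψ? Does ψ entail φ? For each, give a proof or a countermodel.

(⇒) This fails. Under s = F, t = F, u = F, the left side is true but the right side is false.

(⇐) This fails. Under s = T, t = F, u = T, the left side is false but the right side is true.

Neither direction holds.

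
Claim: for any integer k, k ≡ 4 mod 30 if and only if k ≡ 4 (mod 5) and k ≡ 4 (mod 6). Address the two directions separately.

Equivalent; both directions hold.

(⟹) Suppose k ≡ 4 (mod 30); write k = 30j + 4. Since 5 ∣ 30, reducing mod 5 gives k ≡ 4 (mod 5); since 6 ∣ 30, reducing mod 6 gives k ≡ 4 (mod 6).

(⟸) Conversely, if k ≡ 4 (mod 5) and k ≡ 4 (mod 6), then by the Chinese remainder theorem k ≡ 4 (mod 30). This is exactly k ≡ 4 (mod 30).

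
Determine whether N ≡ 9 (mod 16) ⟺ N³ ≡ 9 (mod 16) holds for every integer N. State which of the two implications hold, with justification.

Equivalent; both directions hold.

(⟸) Suppose N³ ≡ 9 (mod 16). The only residue r in {0, …, 15} with r³ ≡ 9 (mod 16) is r = 9, so N ≡ 9 (mod 16).

(⟹) Suppose N ≡ 9 (mod 16). Write N = 16j + 9. Then (16j + 9)³ = 4096j³ + 6912j² + 3888j + 729 = 16(256j³ + 432j² + 243j + 45) + 9, so N³ ≡ 9 (mod 16).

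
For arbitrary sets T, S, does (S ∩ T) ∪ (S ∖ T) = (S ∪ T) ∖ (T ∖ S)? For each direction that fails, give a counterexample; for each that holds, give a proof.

(⟹) Let x ∈ (S ∩ T) ∪ (S ∖ T). Then either x ∈ S and x ∉ T; or x ∈ T ∩ S. In each case x ∈ (S ∪ T) ∖ (T ∖ S), so (S ∩ T) ∪ (S ∖ T) ⊆ (S ∪ T) ∖ (T ∖ S).

(⟸) Let x ∈ (S ∪ T) ∖ (T ∖ S). Then either x ∈ S and x ∉ T; or x ∈ T ∩ S. In each case x ∈ (S ∩ T) ∪ (S ∖ T), so (S ∪ T) ∖ (T ∖ S) ⊆ (S ∩ T) ∪ (S ∖ T).

Both inclusions hold.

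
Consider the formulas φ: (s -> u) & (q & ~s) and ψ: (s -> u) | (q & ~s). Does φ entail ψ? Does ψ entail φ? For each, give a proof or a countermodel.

The forward direction holds; the converse fails.

(⇒) Assume the antecedent. If u is true, (s -> u) | (q & ~s) reduces to true regardless of the other variables. If u is false, the antecedent forces (u = F, s = F, q = T), and (s -> u) | (q & ~s) holds there. Either way (s -> u) | (q & ~s) holds.

(⇐) This fails. Under u = F, s = F, q = F, the left side is false but the right side is true.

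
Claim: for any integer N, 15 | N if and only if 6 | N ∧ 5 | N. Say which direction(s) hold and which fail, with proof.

(←) Suppose 6 ∣ N and 5 ∣ N. Any common multiple of 6 and 5 is a multiple of their lcm; here gcd(6, 5) = 1, so lcm(6, 5) = 6·5 = 30, so 30 ∣ N. Since 15 ∣ 30, it follows that 15 ∣ N.

(→) This fails: take N = 15. Certainly 15 ∣ 15, but 6 ∤ 15.

Only the reverse direction holds.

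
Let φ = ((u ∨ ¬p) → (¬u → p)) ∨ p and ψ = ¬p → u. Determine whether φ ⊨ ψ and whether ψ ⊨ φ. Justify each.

The biconditional holds.

(⇒) Assume the antecedent. If u is true, ¬p → u reduces to true regardless of the other variables. If u is false, the antecedent forces (u = F, p = T), and ¬p → u holds there. Either way ¬p → u holds.

(⇐) Assume the antecedent. If u is true, ((u ∨ ¬p) → (¬u → p)) ∨ p reduces to true regardless of the other variables. If u is false, the antecedent forces (u = F, p = T), and ((u ∨ ¬p) → (¬u → p)) ∨ p holds there. Either way ((u ∨ ¬p) → (¬u → p)) ∨ p holds.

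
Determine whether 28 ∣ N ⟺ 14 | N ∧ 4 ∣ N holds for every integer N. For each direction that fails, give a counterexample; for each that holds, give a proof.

(→) If 28 ∣ N, write N = 28q. Since 28 = 2·14, N = 14·(2q), so 14 ∣ N; and since 28 = 7·4, N = 4·(7q), so 4 ∣ N.

(←) Suppose 14 ∣ N and 4 ∣ N. Any common multiple of 14 and 4 is a multiple of their lcm; here lcm(14, 4) = 14·4/gcd(14, 4) = 56/2 = 28, so 28 ∣ N.

Both directions hold.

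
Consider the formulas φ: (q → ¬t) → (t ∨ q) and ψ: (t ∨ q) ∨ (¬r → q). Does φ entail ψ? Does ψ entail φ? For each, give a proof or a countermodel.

(←) This fails. Under q = F, t = F, r = T, the left side is false but the right side is true.

(→) Assume the antecedent. If q is true, (t ∨ q) ∨ (¬r → q) reduces to true regardless of the other variables. If q is false, the antecedent forces (q = F, t = T, r = F) or (q = F, t = T, r = T), and (t ∨ q) ∨ (¬r → q) holds there. Either way (t ∨ q) ∨ (¬r → q) holds.

Only the forward implication holds.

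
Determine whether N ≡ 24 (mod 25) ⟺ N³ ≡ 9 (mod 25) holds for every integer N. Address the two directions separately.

(⇒) This fails: take N = 24. Then 24 ≡ 24 (mod 25), but 24³ = 13824 ≡ 24 (mod 25), not 9.

(⇐) This fails: take N = 19. Then 19³ = 6859 ≡ 9 (mod 25), yet 19 ≡ 19 (mod 25), not 24.

Both directions fail.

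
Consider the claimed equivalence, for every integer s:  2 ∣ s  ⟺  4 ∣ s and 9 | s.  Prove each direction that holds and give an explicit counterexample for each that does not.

[⇐] Suppose 4 ∣ s and 9 ∣ s. Any common multiple of 4 and 9 is a multiple of their lcm; here gcd(4, 9) = 1, so lcm(4, 9) = 4·9 = 36, so 36 ∣ s. Since 2 ∣ 36, it follows that 2 ∣ s.

[⇒] This fails: take s = 2. Certainly 2 ∣ 2, but 4 ∤ 2.

(⇒) fails; (⇐) holds.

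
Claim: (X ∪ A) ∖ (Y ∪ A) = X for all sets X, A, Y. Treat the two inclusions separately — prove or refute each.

Only the forward inclusion holds.

(⊆) Let x ∈ (X ∪ A) ∖ (Y ∪ A). Then x ∈ X and x ∉ A, Y, from which x ∈ X.

(⊇) This inclusion fails. Take X = {1}, A = {1}, Y = ∅; then 1 ∈ X but 1 ∉ (X ∪ A) ∖ (Y ∪ A).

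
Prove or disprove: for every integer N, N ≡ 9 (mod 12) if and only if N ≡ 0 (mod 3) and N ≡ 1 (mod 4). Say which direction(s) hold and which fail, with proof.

Equivalent; both directions hold.

(←) If N ≡ 0 (mod 3) and N ≡ 1 (mod 4), then by the Chinese remainder theorem N ≡ 9 (mod 12). This is exactly N ≡ 9 (mod 12).

(→) Suppose N ≡ 9 (mod 12); write N = 12j + 9. Since 3 ∣ 12, reducing mod 3 gives N ≡ 9 ≡ 0 (mod 3); since 4 ∣ 12, reducing mod 4 gives N ≡ 9 ≡ 1 (mod 4).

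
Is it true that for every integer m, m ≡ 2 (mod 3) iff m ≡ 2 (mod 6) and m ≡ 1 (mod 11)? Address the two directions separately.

Forward direction. This fails: m = 2 gives 2 ≡ 2 (mod 3) but 2 ≡ 2 (mod 11), so the conjunction on the right does not hold.

Converse. If m ≡ 2 (mod 6) and m ≡ 1 (mod 11), then by the Chinese remainder theorem m ≡ 56 (mod 66). Since 56 ≡ 2 (mod 3) and 3 ∣ 66, we get m ≡ 2 (mod 3).

The forward direction fails; the converse holds.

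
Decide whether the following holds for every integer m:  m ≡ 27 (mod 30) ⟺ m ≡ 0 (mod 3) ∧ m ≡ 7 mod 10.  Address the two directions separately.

Both implications hold.

[⇒] Suppose m ≡ 27 (mod 30); write m = 30j + 27. Since 3 ∣ 30, reducing mod 3 gives m ≡ 27 ≡ 0 (mod 3); since 10 ∣ 30, reducing mod 10 gives m ≡ 27 ≡ 7 (mod 10).

[⇐] Conversely, if m ≡ 0 (mod 3) and m ≡ 7 (mod 10), then by the Chinese remainder theorem m ≡ 27 (mod 30). This is exactly m ≡ 27 (mod 30).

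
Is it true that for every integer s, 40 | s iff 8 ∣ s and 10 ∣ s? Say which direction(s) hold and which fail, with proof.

(→) If 40 ∣ s, write s = 40q. Since 40 = 5·8, s = 8·(5q), so 8 ∣ s; and since 40 = 4·10, s = 10·(4q), so 10 ∣ s.

(←) Suppose 8 ∣ s and 10 ∣ s. Any common multiple of 8 and 10 is a multiple of their lcm; here lcm(8, 10) = 8·10/gcd(8, 10) = 80/2 = 40, so 40 ∣ s.

Both directions hold.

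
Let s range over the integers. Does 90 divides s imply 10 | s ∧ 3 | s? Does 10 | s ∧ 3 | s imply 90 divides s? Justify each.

(→) If 90 ∣ s, write s = 90q. Since 90 = 9·10, s = 10·(9q), so 10 ∣ s; and since 90 = 30·3, s = 3·(30q), so 3 ∣ s.

(←) This fails: take s = 30. Both 10 ∣ 30 and 3 ∣ 30, yet 30 is not a multiple of 90 (since 30 = 0·90 + 30), so 90 ∤ 30.

Only the forward direction holds.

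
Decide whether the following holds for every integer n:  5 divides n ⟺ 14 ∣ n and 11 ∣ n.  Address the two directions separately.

(→) This fails: take n = 5. Certainly 5 ∣ 5, but 14 ∤ 5.

(←) This fails: take n = 154. Both 14 ∣ 154 and 11 ∣ 154, yet 154 is not a multiple of 5 (since 154 = 30·5 + 4), so 5 ∤ 154.

Both directions fail.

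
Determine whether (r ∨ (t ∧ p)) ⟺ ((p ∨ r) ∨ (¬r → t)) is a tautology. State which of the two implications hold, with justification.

(⟹) Assume the antecedent. If r is true, (p ∨ r) ∨ (¬r → t) reduces to true regardless of the other variables. If r is false, the antecedent forces (r = F, t = T, p = T), and (p ∨ r) ∨ (¬r → t) holds there. Either way (p ∨ r) ∨ (¬r → t) holds.

(⟸) This fails. Under r = F, t = T, p = F, the left side is false but the right side is true.

The forward direction holds; the converse fails.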